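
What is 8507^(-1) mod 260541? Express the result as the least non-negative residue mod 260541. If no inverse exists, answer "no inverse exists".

Run Euclid on (260541, 8507):
260541 = 30*8507 + 5331
8507 = 1*5331 + 3176
5331 = 1*3176 + 2155
3176 = 1*2155 + 1021
2155 = 2*1021 + 113
1021 = 9*113 + 4
113 = 28*4 + 1
4 = 4*1 + 0
Since gcd(8507, 260541) = 1, back-substitute to write 1 as a combination:
1 = 113 − 28·4
1 = −28·1021 + 253·113
1 = 253·2155 − 534·1021
1 = −534·3176 + 787·2155
1 = 787·5331 − 1321·3176
1 = −1321·8507 + 2108·5331
1 = 2108·260541 − 64561·8507
Thus 8507·(-64561) ≡ 1 (mod 260541); reducing, -64561 mod 260541 = 195980.

195980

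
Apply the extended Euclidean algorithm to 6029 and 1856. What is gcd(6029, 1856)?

Euclidean algorithm:
6029 = 3×1856 + 461
1856 = 4×461 + 12
461 = 38×12 + 5
12 = 2×5 + 2
5 = 2×2 + 1
2 = 2×1 + 0
gcd(6029, 1856) = 1.
Express as a combination:
1 = 5 − 2·2
1 = −2·12 + 5·5
1 = 5·461 − 192·12
1 = −192·1856 + 773·461
1 = 773·6029 − 2511·1856
So 1 = (773)·6029 + (-2511)·1856.

1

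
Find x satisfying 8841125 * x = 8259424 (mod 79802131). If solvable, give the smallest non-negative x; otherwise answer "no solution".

First find gcd(8841125, 79802131):
79802131 = 9·8841125 + 232006
8841125 = 38·232006 + 24897
232006 = 9·24897 + 7933
24897 = 3·7933 + 1098
7933 = 7·1098 + 247
1098 = 4·247 + 110
247 = 2·110 + 27
110 = 4·27 + 2
27 = 13·2 + 1
2 = 2·1 + 0
gcd = 1, so a unique solution mod 79802131 exists.
Back-substitute for the Bézout coefficients:
1 = 27 − 13·2
1 = −13·110 + 53·27
1 = 53·247 − 119·110
1 = −119·1098 + 529·247
1 = 529·7933 − 3822·1098
1 = −3822·24897 + 11995·7933
1 = 11995·232006 − 111777·24897
1 = −111777·8841125 + 4259521·232006
1 = 4259521·79802131 − 38447466·8841125
So 8841125·(-38447466) ≡ 1 (mod 79802131), giving 8841125⁻¹ ≡ 41354665.
x ≡ 8841125⁻¹·8259424 ≡ 41354665·8259424 ≡ 62998393 (mod 79802131).

62998393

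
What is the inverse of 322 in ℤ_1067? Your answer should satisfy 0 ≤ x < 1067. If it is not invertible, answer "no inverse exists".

169

Extended Euclidean algorithm:
1067 = 3*322 + 101
322 = 3*101 + 19
101 = 5*19 + 6
19 = 3*6 + 1
6 = 6*1 + 0
Since gcd(322, 1067) = 1, back-substitute to write 1 as a combination:
1 = 19 − 3·6
1 = −3·101 + 16·19
1 = 16·322 − 51·101
1 = −51·1067 + 169·322
So 322·169 ≡ 1 (mod 1067).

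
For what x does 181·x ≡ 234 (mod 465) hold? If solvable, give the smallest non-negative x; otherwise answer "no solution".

First find gcd(181, 465):
465 = 2*181 + 103
181 = 1*103 + 78
103 = 1*78 + 25
78 = 3*25 + 3
25 = 8*3 + 1
3 = 3*1 + 0
gcd = 1, so a unique solution mod 465 exists.
Back-substitute for the Bézout coefficients:
1 = 25 − 8·3
1 = −8·78 + 25·25
1 = 25·103 − 33·78
1 = −33·181 + 58·103
1 = 58·465 − 149·181
So 181·(-149) ≡ 1 (mod 465), giving 181⁻¹ ≡ 316.
x ≡ 181⁻¹·234 ≡ 316·234 ≡ 9 (mod 465).

9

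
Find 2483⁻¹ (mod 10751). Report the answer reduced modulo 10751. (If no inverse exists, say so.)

Compute gcd(2483, 10751):
10751 = 4*2483 + 819
2483 = 3*819 + 26
819 = 31*26 + 13
26 = 2*13 + 0
The gcd is 13, not 1, hence no inverse exists.

no inverse exists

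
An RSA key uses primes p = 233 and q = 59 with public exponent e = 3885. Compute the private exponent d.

φ(n) = (p−1)(q−1) = 232·58 = 13456.
Need d with 3885·d ≡ 1 (mod 13456). Apply the extended Euclidean algorithm:
13456 = 3*3885 + 1801
3885 = 2*1801 + 283
1801 = 6*283 + 103
283 = 2*103 + 77
103 = 1*77 + 26
77 = 2*26 + 25
26 = 1*25 + 1
25 = 25*1 + 0
Back-substitute:
1 = 26 − 25
1 = −77 + 3·26
1 = 3·103 − 4·77
1 = −4·283 + 11·103
1 = 11·1801 − 70·283
1 = −70·3885 + 151·1801
1 = 151·13456 − 523·3885
So 3885·(-523) ≡ 1 (mod 13456), hence d ≡ -523 ≡ 12933 (mod 13456).

12933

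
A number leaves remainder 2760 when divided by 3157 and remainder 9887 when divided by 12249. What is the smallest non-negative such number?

13912502

Write x = 2760 + 3157·k. Then 3157·k ≡ 9887 − 2760 ≡ 7127 (mod 12249).
Need 3157⁻¹ mod 12249. Extended Euclid on (12249, 3157):
12249 = 3*3157 + 2778
3157 = 1*2778 + 379
2778 = 7*379 + 125
379 = 3*125 + 4
125 = 31*4 + 1
4 = 4*1 + 0
Back-substitute:
1 = 125 − 31·4
1 = −31·379 + 94·125
1 = 94·2778 − 689·379
1 = −689·3157 + 783·2778
1 = 783·12249 − 3038·3157
3157⁻¹ ≡ 9211 (mod 12249), so k ≡ 9211·7127 ≡ 4406 (mod 12249).
x = 2760 + 3157·4406 = 13912502.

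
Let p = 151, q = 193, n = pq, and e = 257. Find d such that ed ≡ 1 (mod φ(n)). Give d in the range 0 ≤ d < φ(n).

φ(n) = (p−1)(q−1) = 150·192 = 28800.
Need d with 257·d ≡ 1 (mod 28800). Apply the extended Euclidean algorithm:
28800 = 112*257 + 16
257 = 16*16 + 1
16 = 16*1 + 0
Back-substitute:
1 = 257 − 16·16
1 = −16·28800 + 1793·257
So 257·1793 ≡ 1 (mod 28800), hence d = 1793.

1793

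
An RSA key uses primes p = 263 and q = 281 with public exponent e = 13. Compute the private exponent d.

φ(n) = (p−1)(q−1) = 262·280 = 73360.
Need d with 13·d ≡ 1 (mod 73360). Apply the extended Euclidean algorithm:
73360 = 5643×13 + 1
13 = 13×1 + 0
Back-substitute:
1 = 73360 − 5643·13
So 13·(-5643) ≡ 1 (mod 73360), hence d ≡ -5643 ≡ 67717 (mod 73360).

67717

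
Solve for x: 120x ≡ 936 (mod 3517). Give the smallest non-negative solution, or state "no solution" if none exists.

First find gcd(120, 3517):
3517 = 29*120 + 37
120 = 3*37 + 9
37 = 4*9 + 1
9 = 9*1 + 0
gcd = 1, so a unique solution mod 3517 exists.
Back-substitute for the Bézout coefficients:
1 = 37 − 4·9
1 = −4·120 + 13·37
1 = 13·3517 − 381·120
So 120·(-381) ≡ 1 (mod 3517), giving 120⁻¹ ≡ 3136.
x ≡ 120⁻¹·936 ≡ 3136·936 ≡ 2118 (mod 3517).

2118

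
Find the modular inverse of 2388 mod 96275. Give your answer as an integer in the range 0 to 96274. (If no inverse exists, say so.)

73577

gcd(96275, 2388) by repeated division:
96275 = 40·2388 + 755
2388 = 3·755 + 123
755 = 6·123 + 17
123 = 7·17 + 4
17 = 4·4 + 1
4 = 4·1 + 0
Since gcd(2388, 96275) = 1, back-substitute to write 1 as a combination:
1 = 17 − 4·4
1 = −4·123 + 29·17
1 = 29·755 − 178·123
1 = −178·2388 + 563·755
1 = 563·96275 − 22698·2388
Thus 2388·(-22698) ≡ 1 (mod 96275); reducing, -22698 mod 96275 = 73577.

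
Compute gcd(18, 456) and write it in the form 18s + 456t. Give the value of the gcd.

6

Repeated division:
456 = 25*18 + 6
18 = 3*6 + 0
gcd(18, 456) = 6.
Express as a combination:
6 = 456 − 25·18
So 6 = (1)·456 + (-25)·18.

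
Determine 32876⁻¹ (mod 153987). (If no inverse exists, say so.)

119687

gcd(153987, 32876) by repeated division:
153987 = 4*32876 + 22483
32876 = 1*22483 + 10393
22483 = 2*10393 + 1697
10393 = 6*1697 + 211
1697 = 8*211 + 9
211 = 23*9 + 4
9 = 2*4 + 1
4 = 4*1 + 0
gcd = 1, so the inverse exists. Back-substitute:
1 = 9 − 2·4
1 = −2·211 + 47·9
1 = 47·1697 − 378·211
1 = −378·10393 + 2315·1697
1 = 2315·22483 − 5008·10393
1 = −5008·32876 + 7323·22483
1 = 7323·153987 − 34300·32876
Hence 32876⁻¹ ≡ -34300 ≡ 119687 (mod 153987).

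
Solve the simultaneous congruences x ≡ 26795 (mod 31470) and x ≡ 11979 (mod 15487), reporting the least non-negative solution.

Write x = 26795 + 31470·k. Then 31470·k ≡ 11979 − 26795 ≡ 671 (mod 15487).
Need 31470⁻¹ mod 15487. Extended Euclid on (15487, 496):
15487 = 31·496 + 111
496 = 4·111 + 52
111 = 2·52 + 7
52 = 7·7 + 3
7 = 2·3 + 1
3 = 3·1 + 0
Back-substitute:
1 = 7 − 2·3
1 = −2·52 + 15·7
1 = 15·111 − 32·52
1 = −32·496 + 143·111
1 = 143·15487 − 4465·496
31470⁻¹ ≡ 11022 (mod 15487), so k ≡ 11022·671 ≡ 8463 (mod 15487).
x = 26795 + 31470·8463 = 266357405.

266357405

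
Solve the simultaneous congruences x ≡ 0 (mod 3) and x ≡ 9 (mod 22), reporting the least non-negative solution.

Write x = 0 + 3·k. Then 3·k ≡ 9 − 0 ≡ 9 (mod 22).
Need 3⁻¹ mod 22. Extended Euclid on (22, 3):
22 = 7×3 + 1
3 = 3×1 + 0
Back-substitute:
1 = 22 − 7·3
3⁻¹ ≡ 15 (mod 22), so k ≡ 15·9 ≡ 3 (mod 22).
x = 0 + 3·3 = 9.

9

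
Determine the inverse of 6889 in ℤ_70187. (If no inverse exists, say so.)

gcd(70187, 6889) by repeated division:
70187 = 10*6889 + 1297
6889 = 5*1297 + 404
1297 = 3*404 + 85
404 = 4*85 + 64
85 = 1*64 + 21
64 = 3*21 + 1
21 = 21*1 + 0
Since gcd(6889, 70187) = 1, back-substitute to write 1 as a combination:
1 = 64 − 3·21
1 = −3·85 + 4·64
1 = 4·404 − 19·85
1 = −19·1297 + 61·404
1 = 61·6889 − 324·1297
1 = −324·70187 + 3301·6889
So 6889·3301 ≡ 1 (mod 70187).

3301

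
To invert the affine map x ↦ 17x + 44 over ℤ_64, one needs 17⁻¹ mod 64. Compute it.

Extended Euclidean algorithm:
64 = 3*17 + 13
17 = 1*13 + 4
13 = 3*4 + 1
4 = 4*1 + 0
Since gcd(17, 64) = 1, back-substitute to write 1 as a combination:
1 = 13 − 3·4
1 = −3·17 + 4·13
1 = 4·64 − 15·17
Thus 17·(-15) ≡ 1 (mod 64); reducing, -15 mod 64 = 49.

49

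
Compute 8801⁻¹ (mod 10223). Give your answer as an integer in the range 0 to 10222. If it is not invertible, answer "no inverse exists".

gcd(10223, 8801) by repeated division:
10223 = 1·8801 + 1422
8801 = 6·1422 + 269
1422 = 5·269 + 77
269 = 3·77 + 38
77 = 2·38 + 1
38 = 38·1 + 0
Since gcd(8801, 10223) = 1, back-substitute to write 1 as a combination:
1 = 77 − 2·38
1 = −2·269 + 7·77
1 = 7·1422 − 37·269
1 = −37·8801 + 229·1422
1 = 229·10223 − 266·8801
Thus 8801·(-266) ≡ 1 (mod 10223); reducing, -266 mod 10223 = 9957.

9957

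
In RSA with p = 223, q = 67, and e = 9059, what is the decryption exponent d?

φ(n) = (p−1)(q−1) = 222·66 = 14652.
Need d with 9059·d ≡ 1 (mod 14652). Apply the extended Euclidean algorithm:
14652 = 1×9059 + 5593
9059 = 1×5593 + 3466
5593 = 1×3466 + 2127
3466 = 1×2127 + 1339
2127 = 1×1339 + 788
1339 = 1×788 + 551
788 = 1×551 + 237
551 = 2×237 + 77
237 = 3×77 + 6
77 = 12×6 + 5
6 = 1×5 + 1
5 = 5×1 + 0
Back-substitute:
1 = 6 − 5
1 = −77 + 13·6
1 = 13·237 − 40·77
1 = −40·551 + 93·237
1 = 93·788 − 133·551
1 = −133·1339 + 226·788
1 = 226·2127 − 359·1339
1 = −359·3466 + 585·2127
1 = 585·5593 − 944·3466
1 = −944·9059 + 1529·5593
1 = 1529·14652 − 2473·9059
So 9059·(-2473) ≡ 1 (mod 14652), hence d ≡ -2473 ≡ 12179 (mod 14652).

12179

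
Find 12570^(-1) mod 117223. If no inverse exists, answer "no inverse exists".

98693

gcd(117223, 12570) by repeated division:
117223 = 9*12570 + 4093
12570 = 3*4093 + 291
4093 = 14*291 + 19
291 = 15*19 + 6
19 = 3*6 + 1
6 = 6*1 + 0
gcd = 1, so the inverse exists. Back-substitute:
1 = 19 − 3·6
1 = −3·291 + 46·19
1 = 46·4093 − 647·291
1 = −647·12570 + 1987·4093
1 = 1987·117223 − 18530·12570
Thus 12570·(-18530) ≡ 1 (mod 117223); reducing, -18530 mod 117223 = 98693.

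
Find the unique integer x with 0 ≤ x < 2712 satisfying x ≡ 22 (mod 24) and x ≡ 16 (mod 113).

Write x = 22 + 24·k. Then 24·k ≡ 16 − 22 ≡ 107 (mod 113).
Need 24⁻¹ mod 113. Extended Euclid on (113, 24):
113 = 4×24 + 17
24 = 1×17 + 7
17 = 2×7 + 3
7 = 2×3 + 1
3 = 3×1 + 0
Back-substitute:
1 = 7 − 2·3
1 = −2·17 + 5·7
1 = 5·24 − 7·17
1 = −7·113 + 33·24
24⁻¹ ≡ 33 (mod 113), so k ≡ 33·107 ≡ 28 (mod 113).
x = 22 + 24·28 = 694.

694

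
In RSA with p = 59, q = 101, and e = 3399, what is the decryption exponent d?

φ(n) = (p−1)(q−1) = 58·100 = 5800.
Need d with 3399·d ≡ 1 (mod 5800). Apply the extended Euclidean algorithm:
5800 = 1×3399 + 2401
3399 = 1×2401 + 998
2401 = 2×998 + 405
998 = 2×405 + 188
405 = 2×188 + 29
188 = 6×29 + 14
29 = 2×14 + 1
14 = 14×1 + 0
Back-substitute:
1 = 29 − 2·14
1 = −2·188 + 13·29
1 = 13·405 − 28·188
1 = −28·998 + 69·405
1 = 69·2401 − 166·998
1 = −166·3399 + 235·2401
1 = 235·5800 − 401·3399
So 3399·(-401) ≡ 1 (mod 5800), hence d ≡ -401 ≡ 5399 (mod 5800).

5399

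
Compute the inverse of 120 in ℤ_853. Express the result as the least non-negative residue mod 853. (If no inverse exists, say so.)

590

Run Euclid on (853, 120):
853 = 7*120 + 13
120 = 9*13 + 3
13 = 4*3 + 1
3 = 3*1 + 0
gcd = 1, so the inverse exists. Back-substitute:
1 = 13 − 4·3
1 = −4·120 + 37·13
1 = 37·853 − 263·120
So 120·(-263) ≡ 1 (mod 853), and -263 ≡ 590 (mod 853).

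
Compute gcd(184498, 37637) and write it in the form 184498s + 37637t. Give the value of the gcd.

Apply Euclid's algorithm to 184498 and 37637:
184498 = 4*37637 + 33950
37637 = 1*33950 + 3687
33950 = 9*3687 + 767
3687 = 4*767 + 619
767 = 1*619 + 148
619 = 4*148 + 27
148 = 5*27 + 13
27 = 2*13 + 1
13 = 13*1 + 0
gcd(184498, 37637) = 1.
Express as a combination:
1 = 27 − 2·13
1 = −2·148 + 11·27
1 = 11·619 − 46·148
1 = −46·767 + 57·619
1 = 57·3687 − 274·767
1 = −274·33950 + 2523·3687
1 = 2523·37637 − 2797·33950
1 = −2797·184498 + 13711·37637
So 1 = (-2797)·184498 + (13711)·37637.

1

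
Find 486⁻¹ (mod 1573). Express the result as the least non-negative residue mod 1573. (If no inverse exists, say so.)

Apply the Euclidean algorithm to 1573 and 486:
1573 = 3*486 + 115
486 = 4*115 + 26
115 = 4*26 + 11
26 = 2*11 + 4
11 = 2*4 + 3
4 = 1*3 + 1
3 = 3*1 + 0
The gcd is 1. Working backward:
1 = 4 − 3
1 = −11 + 3·4
1 = 3·26 − 7·11
1 = −7·115 + 31·26
1 = 31·486 − 131·115
1 = −131·1573 + 424·486
So 486·424 ≡ 1 (mod 1573).

424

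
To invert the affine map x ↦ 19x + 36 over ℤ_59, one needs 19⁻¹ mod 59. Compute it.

28

gcd(59, 19) by repeated division:
59 = 3*19 + 2
19 = 9*2 + 1
2 = 2*1 + 0
gcd = 1, so the inverse exists. Back-substitute:
1 = 19 − 9·2
1 = −9·59 + 28·19
So 19·28 ≡ 1 (mod 59).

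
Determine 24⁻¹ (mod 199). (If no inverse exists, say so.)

141

gcd(199, 24) by repeated division:
199 = 8×24 + 7
24 = 3×7 + 3
7 = 2×3 + 1
3 = 3×1 + 0
The gcd is 1. Working backward:
1 = 7 − 2·3
1 = −2·24 + 7·7
1 = 7·199 − 58·24
Hence 24⁻¹ ≡ -58 ≡ 141 (mod 199).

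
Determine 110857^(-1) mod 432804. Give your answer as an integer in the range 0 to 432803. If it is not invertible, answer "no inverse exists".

70681

gcd(432804, 110857) by repeated division:
432804 = 3·110857 + 100233
110857 = 1·100233 + 10624
100233 = 9·10624 + 4617
10624 = 2·4617 + 1390
4617 = 3·1390 + 447
1390 = 3·447 + 49
447 = 9·49 + 6
49 = 8·6 + 1
6 = 6·1 + 0
gcd = 1, so the inverse exists. Back-substitute:
1 = 49 − 8·6
1 = −8·447 + 73·49
1 = 73·1390 − 227·447
1 = −227·4617 + 754·1390
1 = 754·10624 − 1735·4617
1 = −1735·100233 + 16369·10624
1 = 16369·110857 − 18104·100233
1 = −18104·432804 + 70681·110857
So 110857·70681 ≡ 1 (mod 432804).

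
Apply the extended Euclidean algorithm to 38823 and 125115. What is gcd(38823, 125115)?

Apply Euclid's algorithm to 125115 and 38823:
125115 = 3·38823 + 8646
38823 = 4·8646 + 4239
8646 = 2·4239 + 168
4239 = 25·168 + 39
168 = 4·39 + 12
39 = 3·12 + 3
12 = 4·3 + 0
gcd(38823, 125115) = 3.
Back-substituting:
3 = 39 − 3·12
3 = −3·168 + 13·39
3 = 13·4239 − 328·168
3 = −328·8646 + 669·4239
3 = 669·38823 − 3004·8646
3 = −3004·125115 + 9681·38823
So 3 = (-3004)·125115 + (9681)·38823.

3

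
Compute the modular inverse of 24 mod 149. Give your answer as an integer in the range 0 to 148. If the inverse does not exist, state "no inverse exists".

118

gcd(149, 24) by repeated division:
149 = 6*24 + 5
24 = 4*5 + 4
5 = 1*4 + 1
4 = 4*1 + 0
gcd = 1, so the inverse exists. Back-substitute:
1 = 5 − 4
1 = −24 + 5·5
1 = 5·149 − 31·24
Thus 24·(-31) ≡ 1 (mod 149); reducing, -31 mod 149 = 118.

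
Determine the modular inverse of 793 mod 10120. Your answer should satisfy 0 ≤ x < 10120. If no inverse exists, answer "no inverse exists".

7657

Apply the Euclidean algorithm to 10120 and 793:
10120 = 12·793 + 604
793 = 1·604 + 189
604 = 3·189 + 37
189 = 5·37 + 4
37 = 9·4 + 1
4 = 4·1 + 0
Since gcd(793, 10120) = 1, back-substitute to write 1 as a combination:
1 = 37 − 9·4
1 = −9·189 + 46·37
1 = 46·604 − 147·189
1 = −147·793 + 193·604
1 = 193·10120 − 2463·793
Thus 793·(-2463) ≡ 1 (mod 10120); reducing, -2463 mod 10120 = 7657.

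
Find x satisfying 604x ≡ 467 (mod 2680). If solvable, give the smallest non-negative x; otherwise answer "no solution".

gcd(604, 2680):
2680 = 4·604 + 264
604 = 2·264 + 76
264 = 3·76 + 36
76 = 2·36 + 4
36 = 9·4 + 0
gcd = 4, but 4 ∤ 467, so the congruence has no solution.

no solution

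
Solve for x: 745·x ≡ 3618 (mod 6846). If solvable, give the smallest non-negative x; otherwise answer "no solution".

1080

First find gcd(745, 6846):
6846 = 9*745 + 141
745 = 5*141 + 40
141 = 3*40 + 21
40 = 1*21 + 19
21 = 1*19 + 2
19 = 9*2 + 1
2 = 2*1 + 0
gcd = 1, so a unique solution mod 6846 exists.
Back-substitute for the Bézout coefficients:
1 = 19 − 9·2
1 = −9·21 + 10·19
1 = 10·40 − 19·21
1 = −19·141 + 67·40
1 = 67·745 − 354·141
1 = −354·6846 + 3253·745
So 745·(3253) ≡ 1 (mod 6846), giving 745⁻¹ ≡ 3253.
x ≡ 745⁻¹·3618 ≡ 3253·3618 ≡ 1080 (mod 6846).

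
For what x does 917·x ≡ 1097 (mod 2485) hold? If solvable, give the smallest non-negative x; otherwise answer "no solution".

gcd(917, 2485):
2485 = 2×917 + 651
917 = 1×651 + 266
651 = 2×266 + 119
266 = 2×119 + 28
119 = 4×28 + 7
28 = 4×7 + 0
gcd = 7, but 7 ∤ 1097, so the congruence has no solution.

no solution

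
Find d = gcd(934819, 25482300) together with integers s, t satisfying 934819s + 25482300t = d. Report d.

1

Euclidean algorithm:
25482300 = 27×934819 + 242187
934819 = 3×242187 + 208258
242187 = 1×208258 + 33929
208258 = 6×33929 + 4684
33929 = 7×4684 + 1141
4684 = 4×1141 + 120
1141 = 9×120 + 61
120 = 1×61 + 59
61 = 1×59 + 2
59 = 29×2 + 1
2 = 2×1 + 0
gcd(934819, 25482300) = 1.
Working backward:
1 = 59 − 29·2
1 = −29·61 + 30·59
1 = 30·120 − 59·61
1 = −59·1141 + 561·120
1 = 561·4684 − 2303·1141
1 = −2303·33929 + 16682·4684
1 = 16682·208258 − 102395·33929
1 = −102395·242187 + 119077·208258
1 = 119077·934819 − 459626·242187
1 = −459626·25482300 + 12528979·934819
So 1 = (-459626)·25482300 + (12528979)·934819.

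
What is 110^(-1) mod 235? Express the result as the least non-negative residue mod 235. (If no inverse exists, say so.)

Euclidean algorithm on 235, 110:
235 = 2·110 + 15
110 = 7·15 + 5
15 = 3·5 + 0
Since gcd = 5 > 1, 110 is not a unit mod 235.

no inverse exists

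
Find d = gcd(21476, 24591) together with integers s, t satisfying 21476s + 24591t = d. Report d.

7

Apply Euclid's algorithm to 24591 and 21476:
24591 = 1*21476 + 3115
21476 = 6*3115 + 2786
3115 = 1*2786 + 329
2786 = 8*329 + 154
329 = 2*154 + 21
154 = 7*21 + 7
21 = 3*7 + 0
gcd(21476, 24591) = 7.
Working backward:
7 = 154 − 7·21
7 = −7·329 + 15·154
7 = 15·2786 − 127·329
7 = −127·3115 + 142·2786
7 = 142·21476 − 979·3115
7 = −979·24591 + 1121·21476
So 7 = (-979)·24591 + (1121)·21476.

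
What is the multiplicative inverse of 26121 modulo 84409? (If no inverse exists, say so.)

Apply the Euclidean algorithm to 84409 and 26121:
84409 = 3·26121 + 6046
26121 = 4·6046 + 1937
6046 = 3·1937 + 235
1937 = 8·235 + 57
235 = 4·57 + 7
57 = 8·7 + 1
7 = 7·1 + 0
The gcd is 1. Working backward:
1 = 57 − 8·7
1 = −8·235 + 33·57
1 = 33·1937 − 272·235
1 = −272·6046 + 849·1937
1 = 849·26121 − 3668·6046
1 = −3668·84409 + 11853·26121
So 26121·11853 ≡ 1 (mod 84409).

11853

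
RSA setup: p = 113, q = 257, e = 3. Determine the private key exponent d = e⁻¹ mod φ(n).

19115

φ(n) = (p−1)(q−1) = 112·256 = 28672.
Need d with 3·d ≡ 1 (mod 28672). Apply the extended Euclidean algorithm:
28672 = 9557·3 + 1
3 = 3·1 + 0
Back-substitute:
1 = 28672 − 9557·3
So 3·(-9557) ≡ 1 (mod 28672), hence d ≡ -9557 ≡ 19115 (mod 28672).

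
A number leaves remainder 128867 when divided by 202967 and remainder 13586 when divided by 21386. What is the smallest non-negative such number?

3188131536

Write x = 128867 + 202967·k. Then 202967·k ≡ 13586 − 128867 ≡ 13035 (mod 21386).
Need 202967⁻¹ mod 21386. Extended Euclid on (21386, 10493):
21386 = 2×10493 + 400
10493 = 26×400 + 93
400 = 4×93 + 28
93 = 3×28 + 9
28 = 3×9 + 1
9 = 9×1 + 0
Back-substitute:
1 = 28 − 3·9
1 = −3·93 + 10·28
1 = 10·400 − 43·93
1 = −43·10493 + 1128·400
1 = 1128·21386 − 2299·10493
202967⁻¹ ≡ 19087 (mod 21386), so k ≡ 19087·13035 ≡ 15707 (mod 21386).
x = 128867 + 202967·15707 = 3188131536.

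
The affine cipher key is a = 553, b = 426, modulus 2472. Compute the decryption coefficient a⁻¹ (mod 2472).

1873

Extended Euclidean algorithm:
2472 = 4*553 + 260
553 = 2*260 + 33
260 = 7*33 + 29
33 = 1*29 + 4
29 = 7*4 + 1
4 = 4*1 + 0
Since gcd(553, 2472) = 1, back-substitute to write 1 as a combination:
1 = 29 − 7·4
1 = −7·33 + 8·29
1 = 8·260 − 63·33
1 = −63·553 + 134·260
1 = 134·2472 − 599·553
Thus 553·(-599) ≡ 1 (mod 2472); reducing, -599 mod 2472 = 1873.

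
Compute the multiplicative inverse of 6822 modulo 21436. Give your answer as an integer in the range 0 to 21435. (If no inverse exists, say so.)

Compute gcd(6822, 21436):
21436 = 3×6822 + 970
6822 = 7×970 + 32
970 = 30×32 + 10
32 = 3×10 + 2
10 = 5×2 + 0
The gcd is 2, not 1, hence no inverse exists.

no inverse exists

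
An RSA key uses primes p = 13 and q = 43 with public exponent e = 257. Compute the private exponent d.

353

φ(n) = (p−1)(q−1) = 12·42 = 504.
Need d with 257·d ≡ 1 (mod 504). Apply the extended Euclidean algorithm:
504 = 1*257 + 247
257 = 1*247 + 10
247 = 24*10 + 7
10 = 1*7 + 3
7 = 2*3 + 1
3 = 3*1 + 0
Back-substitute:
1 = 7 − 2·3
1 = −2·10 + 3·7
1 = 3·247 − 74·10
1 = −74·257 + 77·247
1 = 77·504 − 151·257
So 257·(-151) ≡ 1 (mod 504), hence d ≡ -151 ≡ 353 (mod 504).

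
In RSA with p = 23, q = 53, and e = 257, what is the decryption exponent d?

φ(n) = (p−1)(q−1) = 22·52 = 1144.
Need d with 257·d ≡ 1 (mod 1144). Apply the extended Euclidean algorithm:
1144 = 4·257 + 116
257 = 2·116 + 25
116 = 4·25 + 16
25 = 1·16 + 9
16 = 1·9 + 7
9 = 1·7 + 2
7 = 3·2 + 1
2 = 2·1 + 0
Back-substitute:
1 = 7 − 3·2
1 = −3·9 + 4·7
1 = 4·16 − 7·9
1 = −7·25 + 11·16
1 = 11·116 − 51·25
1 = −51·257 + 113·116
1 = 113·1144 − 503·257
So 257·(-503) ≡ 1 (mod 1144), hence d ≡ -503 ≡ 641 (mod 1144).

641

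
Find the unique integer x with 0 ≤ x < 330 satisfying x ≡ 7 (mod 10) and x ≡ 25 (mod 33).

157

Write x = 7 + 10·k. Then 10·k ≡ 25 − 7 ≡ 18 (mod 33).
Need 10⁻¹ mod 33. Extended Euclid on (33, 10):
33 = 3·10 + 3
10 = 3·3 + 1
3 = 3·1 + 0
Back-substitute:
1 = 10 − 3·3
1 = −3·33 + 10·10
10⁻¹ ≡ 10 (mod 33), so k ≡ 10·18 ≡ 15 (mod 33).
x = 7 + 10·15 = 157.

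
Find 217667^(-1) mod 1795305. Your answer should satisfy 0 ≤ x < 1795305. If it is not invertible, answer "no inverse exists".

593423

gcd(1795305, 217667) by repeated division:
1795305 = 8×217667 + 53969
217667 = 4×53969 + 1791
53969 = 30×1791 + 239
1791 = 7×239 + 118
239 = 2×118 + 3
118 = 39×3 + 1
3 = 3×1 + 0
The gcd is 1. Working backward:
1 = 118 − 39·3
1 = −39·239 + 79·118
1 = 79·1791 − 592·239
1 = −592·53969 + 17839·1791
1 = 17839·217667 − 71948·53969
1 = −71948·1795305 + 593423·217667
So 217667·593423 ≡ 1 (mod 1795305).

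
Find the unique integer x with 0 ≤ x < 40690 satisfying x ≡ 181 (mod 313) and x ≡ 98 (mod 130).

Write x = 181 + 313·k. Then 313·k ≡ 98 − 181 ≡ 47 (mod 130).
Need 313⁻¹ mod 130. Extended Euclid on (130, 53):
130 = 2*53 + 24
53 = 2*24 + 5
24 = 4*5 + 4
5 = 1*4 + 1
4 = 4*1 + 0
Back-substitute:
1 = 5 − 4
1 = −24 + 5·5
1 = 5·53 − 11·24
1 = −11·130 + 27·53
313⁻¹ ≡ 27 (mod 130), so k ≡ 27·47 ≡ 99 (mod 130).
x = 181 + 313·99 = 31168.

31168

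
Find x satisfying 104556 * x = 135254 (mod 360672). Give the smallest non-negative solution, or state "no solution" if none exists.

no solution

gcd(104556, 360672):
360672 = 3×104556 + 47004
104556 = 2×47004 + 10548
47004 = 4×10548 + 4812
10548 = 2×4812 + 924
4812 = 5×924 + 192
924 = 4×192 + 156
192 = 1×156 + 36
156 = 4×36 + 12
36 = 3×12 + 0
gcd = 12, but 12 ∤ 135254, so the congruence has no solution.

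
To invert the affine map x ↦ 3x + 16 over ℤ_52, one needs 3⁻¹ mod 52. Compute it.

Extended Euclidean algorithm:
52 = 17×3 + 1
3 = 3×1 + 0
Since gcd(3, 52) = 1, back-substitute to write 1 as a combination:
1 = 52 − 17·3
Hence 3⁻¹ ≡ -17 ≡ 35 (mod 52).

35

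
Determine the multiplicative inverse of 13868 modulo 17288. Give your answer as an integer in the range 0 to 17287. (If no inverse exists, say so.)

no inverse exists

Compute gcd(13868, 17288):
17288 = 1·13868 + 3420
13868 = 4·3420 + 188
3420 = 18·188 + 36
188 = 5·36 + 8
36 = 4·8 + 4
8 = 2·4 + 0
The gcd is 4, not 1, hence no inverse exists.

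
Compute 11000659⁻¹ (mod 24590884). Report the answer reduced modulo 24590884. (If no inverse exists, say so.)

gcd(24590884, 11000659) by repeated division:
24590884 = 2×11000659 + 2589566
11000659 = 4×2589566 + 642395
2589566 = 4×642395 + 19986
642395 = 32×19986 + 2843
19986 = 7×2843 + 85
2843 = 33×85 + 38
85 = 2×38 + 9
38 = 4×9 + 2
9 = 4×2 + 1
2 = 2×1 + 0
Since gcd(11000659, 24590884) = 1, back-substitute to write 1 as a combination:
1 = 9 − 4·2
1 = −4·38 + 17·9
1 = 17·85 − 38·38
1 = −38·2843 + 1271·85
1 = 1271·19986 − 8935·2843
1 = −8935·642395 + 287191·19986
1 = 287191·2589566 − 1157699·642395
1 = −1157699·11000659 + 4917987·2589566
1 = 4917987·24590884 − 10993673·11000659
So 11000659·(-10993673) ≡ 1 (mod 24590884), and -10993673 ≡ 13597211 (mod 24590884).

13597211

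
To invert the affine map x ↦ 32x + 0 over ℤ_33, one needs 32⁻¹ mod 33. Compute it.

gcd(33, 32) by repeated division:
33 = 1·32 + 1
32 = 32·1 + 0
Since gcd(32, 33) = 1, back-substitute to write 1 as a combination:
1 = 33 − 32
Thus 32·(-1) ≡ 1 (mod 33); reducing, -1 mod 33 = 32.

32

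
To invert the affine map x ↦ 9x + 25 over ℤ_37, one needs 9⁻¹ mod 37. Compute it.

33

gcd(37, 9) by repeated division:
37 = 4×9 + 1
9 = 9×1 + 0
gcd = 1, so the inverse exists. Back-substitute:
1 = 37 − 4·9
Thus 9·(-4) ≡ 1 (mod 37); reducing, -4 mod 37 = 33.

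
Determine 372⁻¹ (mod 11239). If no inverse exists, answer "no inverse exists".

Extended Euclidean algorithm:
11239 = 30×372 + 79
372 = 4×79 + 56
79 = 1×56 + 23
56 = 2×23 + 10
23 = 2×10 + 3
10 = 3×3 + 1
3 = 3×1 + 0
Since gcd(372, 11239) = 1, back-substitute to write 1 as a combination:
1 = 10 − 3·3
1 = −3·23 + 7·10
1 = 7·56 − 17·23
1 = −17·79 + 24·56
1 = 24·372 − 113·79
1 = −113·11239 + 3414·372
So 372·3414 ≡ 1 (mod 11239).

3414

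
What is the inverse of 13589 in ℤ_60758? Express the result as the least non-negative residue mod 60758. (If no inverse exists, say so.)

gcd(60758, 13589) by repeated division:
60758 = 4*13589 + 6402
13589 = 2*6402 + 785
6402 = 8*785 + 122
785 = 6*122 + 53
122 = 2*53 + 16
53 = 3*16 + 5
16 = 3*5 + 1
5 = 5*1 + 0
gcd = 1, so the inverse exists. Back-substitute:
1 = 16 − 3·5
1 = −3·53 + 10·16
1 = 10·122 − 23·53
1 = −23·785 + 148·122
1 = 148·6402 − 1207·785
1 = −1207·13589 + 2562·6402
1 = 2562·60758 − 11455·13589
So 13589·(-11455) ≡ 1 (mod 60758), and -11455 ≡ 49303 (mod 60758).

49303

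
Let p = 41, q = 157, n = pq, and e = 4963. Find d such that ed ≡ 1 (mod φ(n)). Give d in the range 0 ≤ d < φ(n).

φ(n) = (p−1)(q−1) = 40·156 = 6240.
Need d with 4963·d ≡ 1 (mod 6240). Apply the extended Euclidean algorithm:
6240 = 1×4963 + 1277
4963 = 3×1277 + 1132
1277 = 1×1132 + 145
1132 = 7×145 + 117
145 = 1×117 + 28
117 = 4×28 + 5
28 = 5×5 + 3
5 = 1×3 + 2
3 = 1×2 + 1
2 = 2×1 + 0
Back-substitute:
1 = 3 − 2
1 = −5 + 2·3
1 = 2·28 − 11·5
1 = −11·117 + 46·28
1 = 46·145 − 57·117
1 = −57·1132 + 445·145
1 = 445·1277 − 502·1132
1 = −502·4963 + 1951·1277
1 = 1951·6240 − 2453·4963
So 4963·(-2453) ≡ 1 (mod 6240), hence d ≡ -2453 ≡ 3787 (mod 6240).

3787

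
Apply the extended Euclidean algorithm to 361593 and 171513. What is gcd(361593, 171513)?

Euclidean algorithm:
361593 = 2·171513 + 18567
171513 = 9·18567 + 4410
18567 = 4·4410 + 927
4410 = 4·927 + 702
927 = 1·702 + 225
702 = 3·225 + 27
225 = 8·27 + 9
27 = 3·9 + 0
gcd(361593, 171513) = 9.
Express as a combination:
9 = 225 − 8·27
9 = −8·702 + 25·225
9 = 25·927 − 33·702
9 = −33·4410 + 157·927
9 = 157·18567 − 661·4410
9 = −661·171513 + 6106·18567
9 = 6106·361593 − 12873·171513
So 9 = (6106)·361593 + (-12873)·171513.

9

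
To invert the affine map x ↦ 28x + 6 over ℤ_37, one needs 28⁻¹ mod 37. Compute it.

4

Apply the Euclidean algorithm to 37 and 28:
37 = 1·28 + 9
28 = 3·9 + 1
9 = 9·1 + 0
Since gcd(28, 37) = 1, back-substitute to write 1 as a combination:
1 = 28 − 3·9
1 = −3·37 + 4·28
So 28·4 ≡ 1 (mod 37).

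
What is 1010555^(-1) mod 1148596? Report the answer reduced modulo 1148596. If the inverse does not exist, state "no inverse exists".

gcd(1148596, 1010555) by repeated division:
1148596 = 1*1010555 + 138041
1010555 = 7*138041 + 44268
138041 = 3*44268 + 5237
44268 = 8*5237 + 2372
5237 = 2*2372 + 493
2372 = 4*493 + 400
493 = 1*400 + 93
400 = 4*93 + 28
93 = 3*28 + 9
28 = 3*9 + 1
9 = 9*1 + 0
Since gcd(1010555, 1148596) = 1, back-substitute to write 1 as a combination:
1 = 28 − 3·9
1 = −3·93 + 10·28
1 = 10·400 − 43·93
1 = −43·493 + 53·400
1 = 53·2372 − 255·493
1 = −255·5237 + 563·2372
1 = 563·44268 − 4759·5237
1 = −4759·138041 + 14840·44268
1 = 14840·1010555 − 108639·138041
1 = −108639·1148596 + 123479·1010555
So 1010555·123479 ≡ 1 (mod 1148596).

123479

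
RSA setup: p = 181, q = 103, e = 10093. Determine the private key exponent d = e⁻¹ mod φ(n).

φ(n) = (p−1)(q−1) = 180·102 = 18360.
Need d with 10093·d ≡ 1 (mod 18360). Apply the extended Euclidean algorithm:
18360 = 1·10093 + 8267
10093 = 1·8267 + 1826
8267 = 4·1826 + 963
1826 = 1·963 + 863
963 = 1·863 + 100
863 = 8·100 + 63
100 = 1·63 + 37
63 = 1·37 + 26
37 = 1·26 + 11
26 = 2·11 + 4
11 = 2·4 + 3
4 = 1·3 + 1
3 = 3·1 + 0
Back-substitute:
1 = 4 − 3
1 = −11 + 3·4
1 = 3·26 − 7·11
1 = −7·37 + 10·26
1 = 10·63 − 17·37
1 = −17·100 + 27·63
1 = 27·863 − 233·100
1 = −233·963 + 260·863
1 = 260·1826 − 493·963
1 = −493·8267 + 2232·1826
1 = 2232·10093 − 2725·8267
1 = −2725·18360 + 4957·10093
So 10093·4957 ≡ 1 (mod 18360), hence d = 4957.

4957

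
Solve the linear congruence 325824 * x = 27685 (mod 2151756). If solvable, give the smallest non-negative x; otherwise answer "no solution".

no solution

gcd(325824, 2151756):
2151756 = 6*325824 + 196812
325824 = 1*196812 + 129012
196812 = 1*129012 + 67800
129012 = 1*67800 + 61212
67800 = 1*61212 + 6588
61212 = 9*6588 + 1920
6588 = 3*1920 + 828
1920 = 2*828 + 264
828 = 3*264 + 36
264 = 7*36 + 12
36 = 3*12 + 0
gcd = 12, but 12 ∤ 27685, so the congruence has no solution.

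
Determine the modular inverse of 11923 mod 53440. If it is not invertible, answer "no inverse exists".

gcd(53440, 11923) by repeated division:
53440 = 4*11923 + 5748
11923 = 2*5748 + 427
5748 = 13*427 + 197
427 = 2*197 + 33
197 = 5*33 + 32
33 = 1*32 + 1
32 = 32*1 + 0
Since gcd(11923, 53440) = 1, back-substitute to write 1 as a combination:
1 = 33 − 32
1 = −197 + 6·33
1 = 6·427 − 13·197
1 = −13·5748 + 175·427
1 = 175·11923 − 363·5748
1 = −363·53440 + 1627·11923
So 11923·1627 ≡ 1 (mod 53440).

1627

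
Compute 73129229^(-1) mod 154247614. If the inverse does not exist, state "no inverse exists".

Extended Euclidean algorithm:
154247614 = 2×73129229 + 7989156
73129229 = 9×7989156 + 1226825
7989156 = 6×1226825 + 628206
1226825 = 1×628206 + 598619
628206 = 1×598619 + 29587
598619 = 20×29587 + 6879
29587 = 4×6879 + 2071
6879 = 3×2071 + 666
2071 = 3×666 + 73
666 = 9×73 + 9
73 = 8×9 + 1
9 = 9×1 + 0
Since gcd(73129229, 154247614) = 1, back-substitute to write 1 as a combination:
1 = 73 − 8·9
1 = −8·666 + 73·73
1 = 73·2071 − 227·666
1 = −227·6879 + 754·2071
1 = 754·29587 − 3243·6879
1 = −3243·598619 + 65614·29587
1 = 65614·628206 − 68857·598619
1 = −68857·1226825 + 134471·628206
1 = 134471·7989156 − 875683·1226825
1 = −875683·73129229 + 8015618·7989156
1 = 8015618·154247614 − 16906919·73129229
So 73129229·(-16906919) ≡ 1 (mod 154247614), and -16906919 ≡ 137340695 (mod 154247614).

137340695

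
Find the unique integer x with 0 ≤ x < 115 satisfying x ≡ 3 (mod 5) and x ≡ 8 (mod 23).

Write x = 3 + 5·k. Then 5·k ≡ 8 − 3 ≡ 5 (mod 23).
Need 5⁻¹ mod 23. Extended Euclid on (23, 5):
23 = 4*5 + 3
5 = 1*3 + 2
3 = 1*2 + 1
2 = 2*1 + 0
Back-substitute:
1 = 3 − 2
1 = −5 + 2·3
1 = 2·23 − 9·5
5⁻¹ ≡ 14 (mod 23), so k ≡ 14·5 ≡ 1 (mod 23).
x = 3 + 5·1 = 8.

8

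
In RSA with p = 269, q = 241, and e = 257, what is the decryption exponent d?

2753

φ(n) = (p−1)(q−1) = 268·240 = 64320.
Need d with 257·d ≡ 1 (mod 64320). Apply the extended Euclidean algorithm:
64320 = 250·257 + 70
257 = 3·70 + 47
70 = 1·47 + 23
47 = 2·23 + 1
23 = 23·1 + 0
Back-substitute:
1 = 47 − 2·23
1 = −2·70 + 3·47
1 = 3·257 − 11·70
1 = −11·64320 + 2753·257
So 257·2753 ≡ 1 (mod 64320), hence d = 2753.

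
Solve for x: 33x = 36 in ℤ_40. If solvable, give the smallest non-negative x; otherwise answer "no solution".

12

First find gcd(33, 40):
40 = 1×33 + 7
33 = 4×7 + 5
7 = 1×5 + 2
5 = 2×2 + 1
2 = 2×1 + 0
gcd = 1, so a unique solution mod 40 exists.
Back-substitute for the Bézout coefficients:
1 = 5 − 2·2
1 = −2·7 + 3·5
1 = 3·33 − 14·7
1 = −14·40 + 17·33
So 33·(17) ≡ 1 (mod 40), giving 33⁻¹ ≡ 17.
x ≡ 33⁻¹·36 ≡ 17·36 ≡ 12 (mod 40).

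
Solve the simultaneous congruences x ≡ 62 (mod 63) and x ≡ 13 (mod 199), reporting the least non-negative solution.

9764

Write x = 62 + 63·k. Then 63·k ≡ 13 − 62 ≡ 150 (mod 199).
Need 63⁻¹ mod 199. Extended Euclid on (199, 63):
199 = 3×63 + 10
63 = 6×10 + 3
10 = 3×3 + 1
3 = 3×1 + 0
Back-substitute:
1 = 10 − 3·3
1 = −3·63 + 19·10
1 = 19·199 − 60·63
63⁻¹ ≡ 139 (mod 199), so k ≡ 139·150 ≡ 154 (mod 199).
x = 62 + 63·154 = 9764.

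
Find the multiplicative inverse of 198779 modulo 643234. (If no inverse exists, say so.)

487929

gcd(643234, 198779) by repeated division:
643234 = 3*198779 + 46897
198779 = 4*46897 + 11191
46897 = 4*11191 + 2133
11191 = 5*2133 + 526
2133 = 4*526 + 29
526 = 18*29 + 4
29 = 7*4 + 1
4 = 4*1 + 0
gcd = 1, so the inverse exists. Back-substitute:
1 = 29 − 7·4
1 = −7·526 + 127·29
1 = 127·2133 − 515·526
1 = −515·11191 + 2702·2133
1 = 2702·46897 − 11323·11191
1 = −11323·198779 + 47994·46897
1 = 47994·643234 − 155305·198779
So 198779·(-155305) ≡ 1 (mod 643234), and -155305 ≡ 487929 (mod 643234).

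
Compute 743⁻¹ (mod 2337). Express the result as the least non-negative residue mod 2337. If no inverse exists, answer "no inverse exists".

Run Euclid on (2337, 743):
2337 = 3*743 + 108
743 = 6*108 + 95
108 = 1*95 + 13
95 = 7*13 + 4
13 = 3*4 + 1
4 = 4*1 + 0
gcd = 1, so the inverse exists. Back-substitute:
1 = 13 − 3·4
1 = −3·95 + 22·13
1 = 22·108 − 25·95
1 = −25·743 + 172·108
1 = 172·2337 − 541·743
Hence 743⁻¹ ≡ -541 ≡ 1796 (mod 2337).

1796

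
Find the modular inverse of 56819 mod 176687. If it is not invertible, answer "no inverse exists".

no inverse exists

Euclidean algorithm on 176687, 56819:
176687 = 3·56819 + 6230
56819 = 9·6230 + 749
6230 = 8·749 + 238
749 = 3·238 + 35
238 = 6·35 + 28
35 = 1·28 + 7
28 = 4·7 + 0
The gcd is 7, not 1, hence no inverse exists.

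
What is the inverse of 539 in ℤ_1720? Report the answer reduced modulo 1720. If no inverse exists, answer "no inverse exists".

1219

Run Euclid on (1720, 539):
1720 = 3·539 + 103
539 = 5·103 + 24
103 = 4·24 + 7
24 = 3·7 + 3
7 = 2·3 + 1
3 = 3·1 + 0
Since gcd(539, 1720) = 1, back-substitute to write 1 as a combination:
1 = 7 − 2·3
1 = −2·24 + 7·7
1 = 7·103 − 30·24
1 = −30·539 + 157·103
1 = 157·1720 − 501·539
Hence 539⁻¹ ≡ -501 ≡ 1219 (mod 1720).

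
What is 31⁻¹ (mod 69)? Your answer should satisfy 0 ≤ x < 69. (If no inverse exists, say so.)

49

Extended Euclidean algorithm:
69 = 2×31 + 7
31 = 4×7 + 3
7 = 2×3 + 1
3 = 3×1 + 0
The gcd is 1. Working backward:
1 = 7 − 2·3
1 = −2·31 + 9·7
1 = 9·69 − 20·31
Hence 31⁻¹ ≡ -20 ≡ 49 (mod 69).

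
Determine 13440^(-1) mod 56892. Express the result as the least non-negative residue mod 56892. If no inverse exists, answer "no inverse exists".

no inverse exists

Euclidean algorithm on 56892, 13440:
56892 = 4*13440 + 3132
13440 = 4*3132 + 912
3132 = 3*912 + 396
912 = 2*396 + 120
396 = 3*120 + 36
120 = 3*36 + 12
36 = 3*12 + 0
The gcd is 12, not 1, hence no inverse exists.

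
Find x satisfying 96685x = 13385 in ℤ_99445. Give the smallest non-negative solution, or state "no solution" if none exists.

4499

First find gcd(96685, 99445):
99445 = 1*96685 + 2760
96685 = 35*2760 + 85
2760 = 32*85 + 40
85 = 2*40 + 5
40 = 8*5 + 0
gcd = 5 and 5 | 13385, so solutions exist. Divide through by 5: 19337x ≡ 2677 (mod 19889).
Now find 19337⁻¹ mod 19889:
19889 = 1×19337 + 552
19337 = 35×552 + 17
552 = 32×17 + 8
17 = 2×8 + 1
8 = 8×1 + 0
Back-substitute:
1 = 17 − 2·8
1 = −2·552 + 65·17
1 = 65·19337 − 2277·552
1 = −2277·19889 + 2342·19337
So 19337⁻¹ ≡ 2342 (mod 19889).
Then x ≡ 2342·2677 ≡ 4499 (mod 19889); the smallest non-negative solution is x = 4499.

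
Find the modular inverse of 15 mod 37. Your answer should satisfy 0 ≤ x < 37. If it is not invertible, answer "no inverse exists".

5

Run Euclid on (37, 15):
37 = 2×15 + 7
15 = 2×7 + 1
7 = 7×1 + 0
The gcd is 1. Working backward:
1 = 15 − 2·7
1 = −2·37 + 5·15
So 15·5 ≡ 1 (mod 37).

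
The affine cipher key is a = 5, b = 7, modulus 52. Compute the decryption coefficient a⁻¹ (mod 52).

gcd(52, 5) by repeated division:
52 = 10×5 + 2
5 = 2×2 + 1
2 = 2×1 + 0
The gcd is 1. Working backward:
1 = 5 − 2·2
1 = −2·52 + 21·5
So 5·21 ≡ 1 (mod 52).

21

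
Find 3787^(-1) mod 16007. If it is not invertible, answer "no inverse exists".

1733

Extended Euclidean algorithm:
16007 = 4·3787 + 859
3787 = 4·859 + 351
859 = 2·351 + 157
351 = 2·157 + 37
157 = 4·37 + 9
37 = 4·9 + 1
9 = 9·1 + 0
Since gcd(3787, 16007) = 1, back-substitute to write 1 as a combination:
1 = 37 − 4·9
1 = −4·157 + 17·37
1 = 17·351 − 38·157
1 = −38·859 + 93·351
1 = 93·3787 − 410·859
1 = −410·16007 + 1733·3787
So 3787·1733 ≡ 1 (mod 16007).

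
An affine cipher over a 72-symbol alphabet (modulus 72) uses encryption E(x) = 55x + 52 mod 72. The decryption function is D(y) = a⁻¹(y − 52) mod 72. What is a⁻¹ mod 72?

Apply the Euclidean algorithm to 72 and 55:
72 = 1·55 + 17
55 = 3·17 + 4
17 = 4·4 + 1
4 = 4·1 + 0
gcd = 1, so the inverse exists. Back-substitute:
1 = 17 − 4·4
1 = −4·55 + 13·17
1 = 13·72 − 17·55
Thus 55·(-17) ≡ 1 (mod 72); reducing, -17 mod 72 = 55.

55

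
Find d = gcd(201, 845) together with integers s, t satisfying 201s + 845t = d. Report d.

1

Euclidean algorithm:
845 = 4·201 + 41
201 = 4·41 + 37
41 = 1·37 + 4
37 = 9·4 + 1
4 = 4·1 + 0
gcd(201, 845) = 1.
Working backward:
1 = 37 − 9·4
1 = −9·41 + 10·37
1 = 10·201 − 49·41
1 = −49·845 + 206·201
So 1 = (-49)·845 + (206)·201.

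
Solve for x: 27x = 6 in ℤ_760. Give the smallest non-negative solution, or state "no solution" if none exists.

First find gcd(27, 760):
760 = 28*27 + 4
27 = 6*4 + 3
4 = 1*3 + 1
3 = 3*1 + 0
gcd = 1, so a unique solution mod 760 exists.
Back-substitute for the Bézout coefficients:
1 = 4 − 3
1 = −27 + 7·4
1 = 7·760 − 197·27
So 27·(-197) ≡ 1 (mod 760), giving 27⁻¹ ≡ 563.
x ≡ 27⁻¹·6 ≡ 563·6 ≡ 338 (mod 760).

338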